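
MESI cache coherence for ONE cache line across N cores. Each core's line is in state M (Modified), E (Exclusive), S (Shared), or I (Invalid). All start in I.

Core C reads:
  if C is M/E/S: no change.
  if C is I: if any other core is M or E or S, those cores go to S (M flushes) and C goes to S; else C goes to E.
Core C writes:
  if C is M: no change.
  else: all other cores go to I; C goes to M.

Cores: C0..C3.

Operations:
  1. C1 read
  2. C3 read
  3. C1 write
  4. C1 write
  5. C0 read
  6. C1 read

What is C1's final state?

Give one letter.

Answer: S

Derivation:
Op 1: C1 read [C1 read from I: no other sharers -> C1=E (exclusive)] -> [I,E,I,I]
Op 2: C3 read [C3 read from I: others=['C1=E'] -> C3=S, others downsized to S] -> [I,S,I,S]
Op 3: C1 write [C1 write: invalidate ['C3=S'] -> C1=M] -> [I,M,I,I]
Op 4: C1 write [C1 write: already M (modified), no change] -> [I,M,I,I]
Op 5: C0 read [C0 read from I: others=['C1=M'] -> C0=S, others downsized to S] -> [S,S,I,I]
Op 6: C1 read [C1 read: already in S, no change] -> [S,S,I,I]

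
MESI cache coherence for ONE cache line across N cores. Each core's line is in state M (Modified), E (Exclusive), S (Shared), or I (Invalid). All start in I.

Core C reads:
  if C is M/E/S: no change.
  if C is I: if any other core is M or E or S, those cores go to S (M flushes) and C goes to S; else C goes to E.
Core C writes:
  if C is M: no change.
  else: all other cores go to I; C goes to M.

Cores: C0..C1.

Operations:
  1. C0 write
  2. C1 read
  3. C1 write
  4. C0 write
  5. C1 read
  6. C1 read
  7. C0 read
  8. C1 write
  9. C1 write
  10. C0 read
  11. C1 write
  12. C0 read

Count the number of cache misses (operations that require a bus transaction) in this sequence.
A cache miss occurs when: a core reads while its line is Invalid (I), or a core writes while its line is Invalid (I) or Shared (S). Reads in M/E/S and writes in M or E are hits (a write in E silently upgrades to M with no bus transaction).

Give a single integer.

Answer: 9

Derivation:
Op 1: C0 write [C0 write: invalidate none -> C0=M] -> [M,I] [MISS #1: write from I]
Op 2: C1 read [C1 read from I: others=['C0=M'] -> C1=S, others downsized to S] -> [S,S] [MISS #2: read from I]
Op 3: C1 write [C1 write: invalidate ['C0=S'] -> C1=M] -> [I,M] [MISS #3: write from S]
Op 4: C0 write [C0 write: invalidate ['C1=M'] -> C0=M] -> [M,I] [MISS #4: write from I]
Op 5: C1 read [C1 read from I: others=['C0=M'] -> C1=S, others downsized to S] -> [S,S] [MISS #5: read from I]
Op 6: C1 read [C1 read: already in S, no change] -> [S,S] [hit: read from S]
Op 7: C0 read [C0 read: already in S, no change] -> [S,S] [hit: read from S]
Op 8: C1 write [C1 write: invalidate ['C0=S'] -> C1=M] -> [I,M] [MISS #6: write from S]
Op 9: C1 write [C1 write: already M (modified), no change] -> [I,M] [hit: write from M]
Op 10: C0 read [C0 read from I: others=['C1=M'] -> C0=S, others downsized to S] -> [S,S] [MISS #7: read from I]
Op 11: C1 write [C1 write: invalidate ['C0=S'] -> C1=M] -> [I,M] [MISS #8: write from S]
Op 12: C0 read [C0 read from I: others=['C1=M'] -> C0=S, others downsized to S] -> [S,S] [MISS #9: read from I]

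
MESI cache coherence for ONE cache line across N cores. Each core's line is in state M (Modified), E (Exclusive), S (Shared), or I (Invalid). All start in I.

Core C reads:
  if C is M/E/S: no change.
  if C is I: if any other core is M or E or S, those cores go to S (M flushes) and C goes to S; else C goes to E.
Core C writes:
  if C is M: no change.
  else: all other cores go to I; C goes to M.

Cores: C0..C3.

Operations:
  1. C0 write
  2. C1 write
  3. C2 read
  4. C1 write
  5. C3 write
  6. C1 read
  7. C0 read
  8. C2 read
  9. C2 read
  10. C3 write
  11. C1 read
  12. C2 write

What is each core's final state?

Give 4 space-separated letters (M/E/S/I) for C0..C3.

Op 1: C0 write [C0 write: invalidate none -> C0=M] -> [M,I,I,I]
Op 2: C1 write [C1 write: invalidate ['C0=M'] -> C1=M] -> [I,M,I,I]
Op 3: C2 read [C2 read from I: others=['C1=M'] -> C2=S, others downsized to S] -> [I,S,S,I]
Op 4: C1 write [C1 write: invalidate ['C2=S'] -> C1=M] -> [I,M,I,I]
Op 5: C3 write [C3 write: invalidate ['C1=M'] -> C3=M] -> [I,I,I,M]
Op 6: C1 read [C1 read from I: others=['C3=M'] -> C1=S, others downsized to S] -> [I,S,I,S]
Op 7: C0 read [C0 read from I: others=['C1=S', 'C3=S'] -> C0=S, others downsized to S] -> [S,S,I,S]
Op 8: C2 read [C2 read from I: others=['C0=S', 'C1=S', 'C3=S'] -> C2=S, others downsized to S] -> [S,S,S,S]
Op 9: C2 read [C2 read: already in S, no change] -> [S,S,S,S]
Op 10: C3 write [C3 write: invalidate ['C0=S', 'C1=S', 'C2=S'] -> C3=M] -> [I,I,I,M]
Op 11: C1 read [C1 read from I: others=['C3=M'] -> C1=S, others downsized to S] -> [I,S,I,S]
Op 12: C2 write [C2 write: invalidate ['C1=S', 'C3=S'] -> C2=M] -> [I,I,M,I]

Answer: I I M I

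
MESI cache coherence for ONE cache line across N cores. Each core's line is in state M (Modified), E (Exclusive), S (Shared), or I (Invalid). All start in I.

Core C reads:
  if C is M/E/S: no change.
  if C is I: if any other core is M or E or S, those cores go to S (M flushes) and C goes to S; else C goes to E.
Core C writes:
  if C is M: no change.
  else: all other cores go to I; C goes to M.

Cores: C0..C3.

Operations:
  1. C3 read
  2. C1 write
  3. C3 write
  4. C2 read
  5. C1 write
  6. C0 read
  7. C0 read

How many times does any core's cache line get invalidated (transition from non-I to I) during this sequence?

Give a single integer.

Op 1: C3 read [C3 read from I: no other sharers -> C3=E (exclusive)] -> [I,I,I,E] (invalidations this op: 0; running total: 0)
Op 2: C1 write [C1 write: invalidate ['C3=E'] -> C1=M] -> [I,M,I,I] (invalidations this op: 1; running total: 1)
Op 3: C3 write [C3 write: invalidate ['C1=M'] -> C3=M] -> [I,I,I,M] (invalidations this op: 1; running total: 2)
Op 4: C2 read [C2 read from I: others=['C3=M'] -> C2=S, others downsized to S] -> [I,I,S,S] (invalidations this op: 0; running total: 2)
Op 5: C1 write [C1 write: invalidate ['C2=S', 'C3=S'] -> C1=M] -> [I,M,I,I] (invalidations this op: 2; running total: 4)
Op 6: C0 read [C0 read from I: others=['C1=M'] -> C0=S, others downsized to S] -> [S,S,I,I] (invalidations this op: 0; running total: 4)
Op 7: C0 read [C0 read: already in S, no change] -> [S,S,I,I] (invalidations this op: 0; running total: 4)

Answer: 4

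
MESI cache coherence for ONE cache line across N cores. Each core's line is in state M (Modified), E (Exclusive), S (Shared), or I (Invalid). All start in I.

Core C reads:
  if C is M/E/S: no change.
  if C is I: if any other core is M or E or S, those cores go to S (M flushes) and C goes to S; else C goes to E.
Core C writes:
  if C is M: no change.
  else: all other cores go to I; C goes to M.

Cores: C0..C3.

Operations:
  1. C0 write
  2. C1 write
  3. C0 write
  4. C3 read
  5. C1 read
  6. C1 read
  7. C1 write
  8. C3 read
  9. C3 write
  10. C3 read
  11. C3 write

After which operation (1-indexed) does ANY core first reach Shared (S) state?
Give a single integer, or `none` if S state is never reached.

Op 1: C0 write [C0 write: invalidate none -> C0=M] -> [M,I,I,I]
Op 2: C1 write [C1 write: invalidate ['C0=M'] -> C1=M] -> [I,M,I,I]
Op 3: C0 write [C0 write: invalidate ['C1=M'] -> C0=M] -> [M,I,I,I]
Op 4: C3 read [C3 read from I: others=['C0=M'] -> C3=S, others downsized to S] -> [S,I,I,S]
  -> First S state at op 4; remaining ops need not be traced.

Answer: 4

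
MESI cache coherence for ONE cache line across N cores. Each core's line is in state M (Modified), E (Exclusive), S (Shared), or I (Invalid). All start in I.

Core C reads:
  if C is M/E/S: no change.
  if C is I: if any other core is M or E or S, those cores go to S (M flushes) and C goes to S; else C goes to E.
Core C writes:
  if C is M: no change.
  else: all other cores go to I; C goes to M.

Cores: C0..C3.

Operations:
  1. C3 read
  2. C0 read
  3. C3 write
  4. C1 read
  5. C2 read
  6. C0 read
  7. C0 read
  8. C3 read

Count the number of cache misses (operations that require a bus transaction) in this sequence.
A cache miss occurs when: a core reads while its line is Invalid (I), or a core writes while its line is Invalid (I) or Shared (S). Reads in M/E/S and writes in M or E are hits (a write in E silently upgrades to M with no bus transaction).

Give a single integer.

Op 1: C3 read [C3 read from I: no other sharers -> C3=E (exclusive)] -> [I,I,I,E] [MISS #1: read from I]
Op 2: C0 read [C0 read from I: others=['C3=E'] -> C0=S, others downsized to S] -> [S,I,I,S] [MISS #2: read from I]
Op 3: C3 write [C3 write: invalidate ['C0=S'] -> C3=M] -> [I,I,I,M] [MISS #3: write from S]
Op 4: C1 read [C1 read from I: others=['C3=M'] -> C1=S, others downsized to S] -> [I,S,I,S] [MISS #4: read from I]
Op 5: C2 read [C2 read from I: others=['C1=S', 'C3=S'] -> C2=S, others downsized to S] -> [I,S,S,S] [MISS #5: read from I]
Op 6: C0 read [C0 read from I: others=['C1=S', 'C2=S', 'C3=S'] -> C0=S, others downsized to S] -> [S,S,S,S] [MISS #6: read from I]
Op 7: C0 read [C0 read: already in S, no change] -> [S,S,S,S] [hit: read from S]
Op 8: C3 read [C3 read: already in S, no change] -> [S,S,S,S] [hit: read from S]

Answer: 6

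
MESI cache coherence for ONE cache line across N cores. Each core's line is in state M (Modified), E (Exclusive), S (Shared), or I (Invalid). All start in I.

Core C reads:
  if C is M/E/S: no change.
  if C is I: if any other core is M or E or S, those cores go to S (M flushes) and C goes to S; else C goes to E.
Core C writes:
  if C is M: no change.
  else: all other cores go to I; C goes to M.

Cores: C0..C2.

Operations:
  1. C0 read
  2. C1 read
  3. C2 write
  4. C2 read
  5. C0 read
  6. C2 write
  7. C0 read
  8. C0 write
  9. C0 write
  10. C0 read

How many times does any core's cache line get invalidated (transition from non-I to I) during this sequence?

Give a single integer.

Op 1: C0 read [C0 read from I: no other sharers -> C0=E (exclusive)] -> [E,I,I] (invalidations this op: 0; running total: 0)
Op 2: C1 read [C1 read from I: others=['C0=E'] -> C1=S, others downsized to S] -> [S,S,I] (invalidations this op: 0; running total: 0)
Op 3: C2 write [C2 write: invalidate ['C0=S', 'C1=S'] -> C2=M] -> [I,I,M] (invalidations this op: 2; running total: 2)
Op 4: C2 read [C2 read: already in M, no change] -> [I,I,M] (invalidations this op: 0; running total: 2)
Op 5: C0 read [C0 read from I: others=['C2=M'] -> C0=S, others downsized to S] -> [S,I,S] (invalidations this op: 0; running total: 2)
Op 6: C2 write [C2 write: invalidate ['C0=S'] -> C2=M] -> [I,I,M] (invalidations this op: 1; running total: 3)
Op 7: C0 read [C0 read from I: others=['C2=M'] -> C0=S, others downsized to S] -> [S,I,S] (invalidations this op: 0; running total: 3)
Op 8: C0 write [C0 write: invalidate ['C2=S'] -> C0=M] -> [M,I,I] (invalidations this op: 1; running total: 4)
Op 9: C0 write [C0 write: already M (modified), no change] -> [M,I,I] (invalidations this op: 0; running total: 4)
Op 10: C0 read [C0 read: already in M, no change] -> [M,I,I] (invalidations this op: 0; running total: 4)

Answer: 4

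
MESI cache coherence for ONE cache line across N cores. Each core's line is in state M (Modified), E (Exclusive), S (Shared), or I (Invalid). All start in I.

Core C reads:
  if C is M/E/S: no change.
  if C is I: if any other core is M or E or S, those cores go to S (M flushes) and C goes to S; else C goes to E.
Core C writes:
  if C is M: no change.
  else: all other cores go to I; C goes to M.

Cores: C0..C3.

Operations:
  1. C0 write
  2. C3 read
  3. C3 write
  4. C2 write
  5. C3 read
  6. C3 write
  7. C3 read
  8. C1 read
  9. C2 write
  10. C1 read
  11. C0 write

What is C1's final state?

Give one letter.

Op 1: C0 write [C0 write: invalidate none -> C0=M] -> [M,I,I,I]
Op 2: C3 read [C3 read from I: others=['C0=M'] -> C3=S, others downsized to S] -> [S,I,I,S]
Op 3: C3 write [C3 write: invalidate ['C0=S'] -> C3=M] -> [I,I,I,M]
Op 4: C2 write [C2 write: invalidate ['C3=M'] -> C2=M] -> [I,I,M,I]
Op 5: C3 read [C3 read from I: others=['C2=M'] -> C3=S, others downsized to S] -> [I,I,S,S]
Op 6: C3 write [C3 write: invalidate ['C2=S'] -> C3=M] -> [I,I,I,M]
Op 7: C3 read [C3 read: already in M, no change] -> [I,I,I,M]
Op 8: C1 read [C1 read from I: others=['C3=M'] -> C1=S, others downsized to S] -> [I,S,I,S]
Op 9: C2 write [C2 write: invalidate ['C1=S', 'C3=S'] -> C2=M] -> [I,I,M,I]
Op 10: C1 read [C1 read from I: others=['C2=M'] -> C1=S, others downsized to S] -> [I,S,S,I]
Op 11: C0 write [C0 write: invalidate ['C1=S', 'C2=S'] -> C0=M] -> [M,I,I,I]

Answer: I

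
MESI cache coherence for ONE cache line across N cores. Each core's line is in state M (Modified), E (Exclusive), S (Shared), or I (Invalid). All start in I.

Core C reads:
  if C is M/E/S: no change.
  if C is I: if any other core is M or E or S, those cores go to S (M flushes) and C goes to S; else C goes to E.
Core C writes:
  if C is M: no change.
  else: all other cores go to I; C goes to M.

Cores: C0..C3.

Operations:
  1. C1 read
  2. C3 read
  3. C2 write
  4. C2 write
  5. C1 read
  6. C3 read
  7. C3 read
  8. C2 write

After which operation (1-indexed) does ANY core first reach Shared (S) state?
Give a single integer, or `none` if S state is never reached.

Op 1: C1 read [C1 read from I: no other sharers -> C1=E (exclusive)] -> [I,E,I,I]
Op 2: C3 read [C3 read from I: others=['C1=E'] -> C3=S, others downsized to S] -> [I,S,I,S]
  -> First S state at op 2; remaining ops need not be traced.

Answer: 2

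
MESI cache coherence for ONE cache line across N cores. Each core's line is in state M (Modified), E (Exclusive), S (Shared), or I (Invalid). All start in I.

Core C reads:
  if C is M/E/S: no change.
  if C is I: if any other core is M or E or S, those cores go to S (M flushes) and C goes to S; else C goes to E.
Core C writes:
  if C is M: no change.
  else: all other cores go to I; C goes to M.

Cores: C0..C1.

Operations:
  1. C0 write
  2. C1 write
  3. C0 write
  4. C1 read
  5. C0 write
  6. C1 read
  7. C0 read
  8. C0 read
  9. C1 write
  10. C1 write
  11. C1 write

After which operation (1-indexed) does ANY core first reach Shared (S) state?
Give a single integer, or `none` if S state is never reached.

Op 1: C0 write [C0 write: invalidate none -> C0=M] -> [M,I]
Op 2: C1 write [C1 write: invalidate ['C0=M'] -> C1=M] -> [I,M]
Op 3: C0 write [C0 write: invalidate ['C1=M'] -> C0=M] -> [M,I]
Op 4: C1 read [C1 read from I: others=['C0=M'] -> C1=S, others downsized to S] -> [S,S]
  -> First S state at op 4; remaining ops need not be traced.

Answer: 4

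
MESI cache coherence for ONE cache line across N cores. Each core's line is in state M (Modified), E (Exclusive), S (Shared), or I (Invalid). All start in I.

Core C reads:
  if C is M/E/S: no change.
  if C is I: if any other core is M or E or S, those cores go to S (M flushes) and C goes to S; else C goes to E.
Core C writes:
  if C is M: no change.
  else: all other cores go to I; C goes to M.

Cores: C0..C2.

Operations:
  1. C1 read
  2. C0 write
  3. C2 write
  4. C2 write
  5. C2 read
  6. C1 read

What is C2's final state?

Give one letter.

Answer: S

Derivation:
Op 1: C1 read [C1 read from I: no other sharers -> C1=E (exclusive)] -> [I,E,I]
Op 2: C0 write [C0 write: invalidate ['C1=E'] -> C0=M] -> [M,I,I]
Op 3: C2 write [C2 write: invalidate ['C0=M'] -> C2=M] -> [I,I,M]
Op 4: C2 write [C2 write: already M (modified), no change] -> [I,I,M]
Op 5: C2 read [C2 read: already in M, no change] -> [I,I,M]
Op 6: C1 read [C1 read from I: others=['C2=M'] -> C1=S, others downsized to S] -> [I,S,S]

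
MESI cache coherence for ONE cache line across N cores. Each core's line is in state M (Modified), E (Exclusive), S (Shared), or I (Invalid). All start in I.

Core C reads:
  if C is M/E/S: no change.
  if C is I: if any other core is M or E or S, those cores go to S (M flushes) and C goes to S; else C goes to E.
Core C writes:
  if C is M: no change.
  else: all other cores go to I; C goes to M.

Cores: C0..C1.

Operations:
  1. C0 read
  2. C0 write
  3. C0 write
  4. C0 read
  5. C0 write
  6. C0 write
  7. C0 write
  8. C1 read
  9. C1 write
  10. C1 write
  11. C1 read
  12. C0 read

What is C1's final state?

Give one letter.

Op 1: C0 read [C0 read from I: no other sharers -> C0=E (exclusive)] -> [E,I]
Op 2: C0 write [C0 write: invalidate none -> C0=M] -> [M,I]
Op 3: C0 write [C0 write: already M (modified), no change] -> [M,I]
Op 4: C0 read [C0 read: already in M, no change] -> [M,I]
Op 5: C0 write [C0 write: already M (modified), no change] -> [M,I]
Op 6: C0 write [C0 write: already M (modified), no change] -> [M,I]
Op 7: C0 write [C0 write: already M (modified), no change] -> [M,I]
Op 8: C1 read [C1 read from I: others=['C0=M'] -> C1=S, others downsized to S] -> [S,S]
Op 9: C1 write [C1 write: invalidate ['C0=S'] -> C1=M] -> [I,M]
Op 10: C1 write [C1 write: already M (modified), no change] -> [I,M]
Op 11: C1 read [C1 read: already in M, no change] -> [I,M]
Op 12: C0 read [C0 read from I: others=['C1=M'] -> C0=S, others downsized to S] -> [S,S]

Answer: S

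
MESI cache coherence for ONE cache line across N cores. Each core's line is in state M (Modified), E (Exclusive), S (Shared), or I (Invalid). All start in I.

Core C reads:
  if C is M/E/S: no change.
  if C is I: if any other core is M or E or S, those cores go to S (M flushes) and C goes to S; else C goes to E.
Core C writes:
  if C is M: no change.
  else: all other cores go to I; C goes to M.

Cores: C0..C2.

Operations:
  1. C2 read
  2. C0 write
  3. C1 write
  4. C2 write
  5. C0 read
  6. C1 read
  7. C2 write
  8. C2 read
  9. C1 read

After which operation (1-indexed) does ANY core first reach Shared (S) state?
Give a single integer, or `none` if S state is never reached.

Answer: 5

Derivation:
Op 1: C2 read [C2 read from I: no other sharers -> C2=E (exclusive)] -> [I,I,E]
Op 2: C0 write [C0 write: invalidate ['C2=E'] -> C0=M] -> [M,I,I]
Op 3: C1 write [C1 write: invalidate ['C0=M'] -> C1=M] -> [I,M,I]
Op 4: C2 write [C2 write: invalidate ['C1=M'] -> C2=M] -> [I,I,M]
Op 5: C0 read [C0 read from I: others=['C2=M'] -> C0=S, others downsized to S] -> [S,I,S]
  -> First S state at op 5; remaining ops need not be traced.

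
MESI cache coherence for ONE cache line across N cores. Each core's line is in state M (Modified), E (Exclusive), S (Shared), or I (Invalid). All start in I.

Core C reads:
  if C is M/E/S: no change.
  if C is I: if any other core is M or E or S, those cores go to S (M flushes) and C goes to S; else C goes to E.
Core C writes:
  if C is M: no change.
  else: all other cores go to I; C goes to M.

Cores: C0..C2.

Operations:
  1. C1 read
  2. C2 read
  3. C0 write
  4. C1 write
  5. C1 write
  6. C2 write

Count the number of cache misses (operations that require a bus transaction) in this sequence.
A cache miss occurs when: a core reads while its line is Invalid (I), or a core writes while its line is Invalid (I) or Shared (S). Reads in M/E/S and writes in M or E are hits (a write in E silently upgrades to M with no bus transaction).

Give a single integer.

Answer: 5

Derivation:
Op 1: C1 read [C1 read from I: no other sharers -> C1=E (exclusive)] -> [I,E,I] [MISS #1: read from I]
Op 2: C2 read [C2 read from I: others=['C1=E'] -> C2=S, others downsized to S] -> [I,S,S] [MISS #2: read from I]
Op 3: C0 write [C0 write: invalidate ['C1=S', 'C2=S'] -> C0=M] -> [M,I,I] [MISS #3: write from I]
Op 4: C1 write [C1 write: invalidate ['C0=M'] -> C1=M] -> [I,M,I] [MISS #4: write from I]
Op 5: C1 write [C1 write: already M (modified), no change] -> [I,M,I] [hit: write from M]
Op 6: C2 write [C2 write: invalidate ['C1=M'] -> C2=M] -> [I,I,M] [MISS #5: write from I]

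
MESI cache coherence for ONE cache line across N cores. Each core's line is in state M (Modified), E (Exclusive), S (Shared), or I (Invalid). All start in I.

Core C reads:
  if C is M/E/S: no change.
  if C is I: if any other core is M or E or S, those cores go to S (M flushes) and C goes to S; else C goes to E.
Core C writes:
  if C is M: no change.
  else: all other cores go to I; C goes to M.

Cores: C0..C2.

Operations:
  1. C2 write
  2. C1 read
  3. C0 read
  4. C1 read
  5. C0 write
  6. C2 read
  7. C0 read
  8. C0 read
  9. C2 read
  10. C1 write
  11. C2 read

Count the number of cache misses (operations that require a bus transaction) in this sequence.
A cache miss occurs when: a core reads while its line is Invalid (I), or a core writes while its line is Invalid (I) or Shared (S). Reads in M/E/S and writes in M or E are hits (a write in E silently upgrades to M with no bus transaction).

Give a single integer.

Op 1: C2 write [C2 write: invalidate none -> C2=M] -> [I,I,M] [MISS #1: write from I]
Op 2: C1 read [C1 read from I: others=['C2=M'] -> C1=S, others downsized to S] -> [I,S,S] [MISS #2: read from I]
Op 3: C0 read [C0 read from I: others=['C1=S', 'C2=S'] -> C0=S, others downsized to S] -> [S,S,S] [MISS #3: read from I]
Op 4: C1 read [C1 read: already in S, no change] -> [S,S,S] [hit: read from S]
Op 5: C0 write [C0 write: invalidate ['C1=S', 'C2=S'] -> C0=M] -> [M,I,I] [MISS #4: write from S]
Op 6: C2 read [C2 read from I: others=['C0=M'] -> C2=S, others downsized to S] -> [S,I,S] [MISS #5: read from I]
Op 7: C0 read [C0 read: already in S, no change] -> [S,I,S] [hit: read from S]
Op 8: C0 read [C0 read: already in S, no change] -> [S,I,S] [hit: read from S]
Op 9: C2 read [C2 read: already in S, no change] -> [S,I,S] [hit: read from S]
Op 10: C1 write [C1 write: invalidate ['C0=S', 'C2=S'] -> C1=M] -> [I,M,I] [MISS #6: write from I]
Op 11: C2 read [C2 read from I: others=['C1=M'] -> C2=S, others downsized to S] -> [I,S,S] [MISS #7: read from I]

Answer: 7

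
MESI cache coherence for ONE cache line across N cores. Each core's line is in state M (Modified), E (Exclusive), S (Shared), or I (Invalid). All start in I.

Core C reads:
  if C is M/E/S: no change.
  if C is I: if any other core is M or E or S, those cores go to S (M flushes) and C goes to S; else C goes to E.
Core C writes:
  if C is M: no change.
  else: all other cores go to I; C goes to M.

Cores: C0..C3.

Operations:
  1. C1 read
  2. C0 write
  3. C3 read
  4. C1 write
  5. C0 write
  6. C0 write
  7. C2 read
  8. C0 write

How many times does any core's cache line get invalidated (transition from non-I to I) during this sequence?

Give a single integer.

Answer: 5

Derivation:
Op 1: C1 read [C1 read from I: no other sharers -> C1=E (exclusive)] -> [I,E,I,I] (invalidations this op: 0; running total: 0)
Op 2: C0 write [C0 write: invalidate ['C1=E'] -> C0=M] -> [M,I,I,I] (invalidations this op: 1; running total: 1)
Op 3: C3 read [C3 read from I: others=['C0=M'] -> C3=S, others downsized to S] -> [S,I,I,S] (invalidations this op: 0; running total: 1)
Op 4: C1 write [C1 write: invalidate ['C0=S', 'C3=S'] -> C1=M] -> [I,M,I,I] (invalidations this op: 2; running total: 3)
Op 5: C0 write [C0 write: invalidate ['C1=M'] -> C0=M] -> [M,I,I,I] (invalidations this op: 1; running total: 4)
Op 6: C0 write [C0 write: already M (modified), no change] -> [M,I,I,I] (invalidations this op: 0; running total: 4)
Op 7: C2 read [C2 read from I: others=['C0=M'] -> C2=S, others downsized to S] -> [S,I,S,I] (invalidations this op: 0; running total: 4)
Op 8: C0 write [C0 write: invalidate ['C2=S'] -> C0=M] -> [M,I,I,I] (invalidations this op: 1; running total: 5)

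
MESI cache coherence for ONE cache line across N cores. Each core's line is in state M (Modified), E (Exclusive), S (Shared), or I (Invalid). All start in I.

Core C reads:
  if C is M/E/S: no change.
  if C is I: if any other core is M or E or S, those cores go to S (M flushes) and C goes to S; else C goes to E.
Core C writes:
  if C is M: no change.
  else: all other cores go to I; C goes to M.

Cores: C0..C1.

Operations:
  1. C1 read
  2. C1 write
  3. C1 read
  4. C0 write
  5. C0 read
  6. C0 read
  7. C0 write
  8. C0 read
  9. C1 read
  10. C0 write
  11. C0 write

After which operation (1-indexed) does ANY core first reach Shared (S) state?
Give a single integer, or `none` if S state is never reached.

Answer: 9

Derivation:
Op 1: C1 read [C1 read from I: no other sharers -> C1=E (exclusive)] -> [I,E]
Op 2: C1 write [C1 write: invalidate none -> C1=M] -> [I,M]
Op 3: C1 read [C1 read: already in M, no change] -> [I,M]
Op 4: C0 write [C0 write: invalidate ['C1=M'] -> C0=M] -> [M,I]
Op 5: C0 read [C0 read: already in M, no change] -> [M,I]
Op 6: C0 read [C0 read: already in M, no change] -> [M,I]
Op 7: C0 write [C0 write: already M (modified), no change] -> [M,I]
Op 8: C0 read [C0 read: already in M, no change] -> [M,I]
Op 9: C1 read [C1 read from I: others=['C0=M'] -> C1=S, others downsized to S] -> [S,S]
  -> First S state at op 9; remaining ops need not be traced.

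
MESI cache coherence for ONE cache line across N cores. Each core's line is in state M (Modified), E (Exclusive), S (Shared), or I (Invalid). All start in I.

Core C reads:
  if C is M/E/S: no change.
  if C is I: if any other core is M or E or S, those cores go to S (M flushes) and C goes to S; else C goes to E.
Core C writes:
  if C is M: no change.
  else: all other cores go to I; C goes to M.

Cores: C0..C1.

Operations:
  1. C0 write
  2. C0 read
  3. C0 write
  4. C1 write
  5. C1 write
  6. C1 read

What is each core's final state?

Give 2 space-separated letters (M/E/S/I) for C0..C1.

Op 1: C0 write [C0 write: invalidate none -> C0=M] -> [M,I]
Op 2: C0 read [C0 read: already in M, no change] -> [M,I]
Op 3: C0 write [C0 write: already M (modified), no change] -> [M,I]
Op 4: C1 write [C1 write: invalidate ['C0=M'] -> C1=M] -> [I,M]
Op 5: C1 write [C1 write: already M (modified), no change] -> [I,M]
Op 6: C1 read [C1 read: already in M, no change] -> [I,M]

Answer: I M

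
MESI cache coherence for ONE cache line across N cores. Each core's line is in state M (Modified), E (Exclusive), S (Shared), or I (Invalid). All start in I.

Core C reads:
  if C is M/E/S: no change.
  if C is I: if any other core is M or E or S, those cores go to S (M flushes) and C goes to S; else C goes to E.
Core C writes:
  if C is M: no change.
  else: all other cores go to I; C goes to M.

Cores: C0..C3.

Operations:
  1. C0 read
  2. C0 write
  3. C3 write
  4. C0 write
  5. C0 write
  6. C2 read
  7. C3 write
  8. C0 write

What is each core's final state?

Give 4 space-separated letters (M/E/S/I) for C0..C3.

Op 1: C0 read [C0 read from I: no other sharers -> C0=E (exclusive)] -> [E,I,I,I]
Op 2: C0 write [C0 write: invalidate none -> C0=M] -> [M,I,I,I]
Op 3: C3 write [C3 write: invalidate ['C0=M'] -> C3=M] -> [I,I,I,M]
Op 4: C0 write [C0 write: invalidate ['C3=M'] -> C0=M] -> [M,I,I,I]
Op 5: C0 write [C0 write: already M (modified), no change] -> [M,I,I,I]
Op 6: C2 read [C2 read from I: others=['C0=M'] -> C2=S, others downsized to S] -> [S,I,S,I]
Op 7: C3 write [C3 write: invalidate ['C0=S', 'C2=S'] -> C3=M] -> [I,I,I,M]
Op 8: C0 write [C0 write: invalidate ['C3=M'] -> C0=M] -> [M,I,I,I]

Answer: M I I I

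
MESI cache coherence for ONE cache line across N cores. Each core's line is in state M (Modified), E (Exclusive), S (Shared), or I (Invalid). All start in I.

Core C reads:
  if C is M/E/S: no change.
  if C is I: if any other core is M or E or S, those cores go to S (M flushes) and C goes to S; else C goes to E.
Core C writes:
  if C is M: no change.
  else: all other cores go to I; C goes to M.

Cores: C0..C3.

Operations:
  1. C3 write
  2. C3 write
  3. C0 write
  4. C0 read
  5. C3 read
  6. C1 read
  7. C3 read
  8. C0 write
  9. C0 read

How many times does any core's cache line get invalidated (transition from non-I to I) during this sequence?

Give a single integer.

Answer: 3

Derivation:
Op 1: C3 write [C3 write: invalidate none -> C3=M] -> [I,I,I,M] (invalidations this op: 0; running total: 0)
Op 2: C3 write [C3 write: already M (modified), no change] -> [I,I,I,M] (invalidations this op: 0; running total: 0)
Op 3: C0 write [C0 write: invalidate ['C3=M'] -> C0=M] -> [M,I,I,I] (invalidations this op: 1; running total: 1)
Op 4: C0 read [C0 read: already in M, no change] -> [M,I,I,I] (invalidations this op: 0; running total: 1)
Op 5: C3 read [C3 read from I: others=['C0=M'] -> C3=S, others downsized to S] -> [S,I,I,S] (invalidations this op: 0; running total: 1)
Op 6: C1 read [C1 read from I: others=['C0=S', 'C3=S'] -> C1=S, others downsized to S] -> [S,S,I,S] (invalidations this op: 0; running total: 1)
Op 7: C3 read [C3 read: already in S, no change] -> [S,S,I,S] (invalidations this op: 0; running total: 1)
Op 8: C0 write [C0 write: invalidate ['C1=S', 'C3=S'] -> C0=M] -> [M,I,I,I] (invalidations this op: 2; running total: 3)
Op 9: C0 read [C0 read: already in M, no change] -> [M,I,I,I] (invalidations this op: 0; running total: 3)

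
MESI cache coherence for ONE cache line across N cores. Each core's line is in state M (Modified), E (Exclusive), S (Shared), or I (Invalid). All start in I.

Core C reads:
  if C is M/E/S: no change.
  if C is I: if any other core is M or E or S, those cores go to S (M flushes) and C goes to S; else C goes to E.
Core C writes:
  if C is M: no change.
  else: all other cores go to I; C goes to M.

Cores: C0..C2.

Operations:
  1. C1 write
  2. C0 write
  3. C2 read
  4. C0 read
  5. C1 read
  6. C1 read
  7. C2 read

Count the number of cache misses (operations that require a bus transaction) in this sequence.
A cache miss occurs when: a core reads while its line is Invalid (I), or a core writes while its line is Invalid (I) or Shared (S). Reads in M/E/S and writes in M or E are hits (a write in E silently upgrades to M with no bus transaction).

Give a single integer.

Answer: 4

Derivation:
Op 1: C1 write [C1 write: invalidate none -> C1=M] -> [I,M,I] [MISS #1: write from I]
Op 2: C0 write [C0 write: invalidate ['C1=M'] -> C0=M] -> [M,I,I] [MISS #2: write from I]
Op 3: C2 read [C2 read from I: others=['C0=M'] -> C2=S, others downsized to S] -> [S,I,S] [MISS #3: read from I]
Op 4: C0 read [C0 read: already in S, no change] -> [S,I,S] [hit: read from S]
Op 5: C1 read [C1 read from I: others=['C0=S', 'C2=S'] -> C1=S, others downsized to S] -> [S,S,S] [MISS #4: read from I]
Op 6: C1 read [C1 read: already in S, no change] -> [S,S,S] [hit: read from S]
Op 7: C2 read [C2 read: already in S, no change] -> [S,S,S] [hit: read from S]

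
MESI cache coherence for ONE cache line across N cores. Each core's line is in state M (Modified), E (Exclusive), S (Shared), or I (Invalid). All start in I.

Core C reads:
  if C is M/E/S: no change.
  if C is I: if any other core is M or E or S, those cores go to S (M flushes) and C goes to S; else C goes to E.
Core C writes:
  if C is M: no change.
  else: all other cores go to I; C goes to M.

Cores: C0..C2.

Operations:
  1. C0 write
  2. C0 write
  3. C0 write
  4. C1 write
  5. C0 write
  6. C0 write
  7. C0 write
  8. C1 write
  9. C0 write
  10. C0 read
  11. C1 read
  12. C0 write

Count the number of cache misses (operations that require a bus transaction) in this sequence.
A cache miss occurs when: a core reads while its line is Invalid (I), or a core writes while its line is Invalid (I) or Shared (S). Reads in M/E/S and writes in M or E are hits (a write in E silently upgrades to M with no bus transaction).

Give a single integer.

Answer: 7

Derivation:
Op 1: C0 write [C0 write: invalidate none -> C0=M] -> [M,I,I] [MISS #1: write from I]
Op 2: C0 write [C0 write: already M (modified), no change] -> [M,I,I] [hit: write from M]
Op 3: C0 write [C0 write: already M (modified), no change] -> [M,I,I] [hit: write from M]
Op 4: C1 write [C1 write: invalidate ['C0=M'] -> C1=M] -> [I,M,I] [MISS #2: write from I]
Op 5: C0 write [C0 write: invalidate ['C1=M'] -> C0=M] -> [M,I,I] [MISS #3: write from I]
Op 6: C0 write [C0 write: already M (modified), no change] -> [M,I,I] [hit: write from M]
Op 7: C0 write [C0 write: already M (modified), no change] -> [M,I,I] [hit: write from M]
Op 8: C1 write [C1 write: invalidate ['C0=M'] -> C1=M] -> [I,M,I] [MISS #4: write from I]
Op 9: C0 write [C0 write: invalidate ['C1=M'] -> C0=M] -> [M,I,I] [MISS #5: write from I]
Op 10: C0 read [C0 read: already in M, no change] -> [M,I,I] [hit: read from M]
Op 11: C1 read [C1 read from I: others=['C0=M'] -> C1=S, others downsized to S] -> [S,S,I] [MISS #6: read from I]
Op 12: C0 write [C0 write: invalidate ['C1=S'] -> C0=M] -> [M,I,I] [MISS #7: write from S]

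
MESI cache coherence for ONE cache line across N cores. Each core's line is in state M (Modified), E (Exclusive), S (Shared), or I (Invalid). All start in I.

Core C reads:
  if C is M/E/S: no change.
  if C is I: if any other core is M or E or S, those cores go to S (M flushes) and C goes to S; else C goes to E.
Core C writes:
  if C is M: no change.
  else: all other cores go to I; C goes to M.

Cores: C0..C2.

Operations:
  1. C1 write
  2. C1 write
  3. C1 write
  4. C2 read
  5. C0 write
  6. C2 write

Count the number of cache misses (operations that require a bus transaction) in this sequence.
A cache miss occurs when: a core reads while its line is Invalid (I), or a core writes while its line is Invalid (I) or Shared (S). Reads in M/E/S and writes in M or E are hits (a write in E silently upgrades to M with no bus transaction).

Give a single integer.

Answer: 4

Derivation:
Op 1: C1 write [C1 write: invalidate none -> C1=M] -> [I,M,I] [MISS #1: write from I]
Op 2: C1 write [C1 write: already M (modified), no change] -> [I,M,I] [hit: write from M]
Op 3: C1 write [C1 write: already M (modified), no change] -> [I,M,I] [hit: write from M]
Op 4: C2 read [C2 read from I: others=['C1=M'] -> C2=S, others downsized to S] -> [I,S,S] [MISS #2: read from I]
Op 5: C0 write [C0 write: invalidate ['C1=S', 'C2=S'] -> C0=M] -> [M,I,I] [MISS #3: write from I]
Op 6: C2 write [C2 write: invalidate ['C0=M'] -> C2=M] -> [I,I,M] [MISS #4: write from I]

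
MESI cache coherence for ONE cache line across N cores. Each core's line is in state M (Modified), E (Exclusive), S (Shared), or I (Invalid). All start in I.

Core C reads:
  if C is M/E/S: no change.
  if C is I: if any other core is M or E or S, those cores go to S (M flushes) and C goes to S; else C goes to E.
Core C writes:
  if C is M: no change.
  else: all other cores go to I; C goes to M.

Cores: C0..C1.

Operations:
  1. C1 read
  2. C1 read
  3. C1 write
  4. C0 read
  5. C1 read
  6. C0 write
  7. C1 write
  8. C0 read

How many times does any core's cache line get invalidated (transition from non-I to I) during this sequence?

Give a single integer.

Answer: 2

Derivation:
Op 1: C1 read [C1 read from I: no other sharers -> C1=E (exclusive)] -> [I,E] (invalidations this op: 0; running total: 0)
Op 2: C1 read [C1 read: already in E, no change] -> [I,E] (invalidations this op: 0; running total: 0)
Op 3: C1 write [C1 write: invalidate none -> C1=M] -> [I,M] (invalidations this op: 0; running total: 0)
Op 4: C0 read [C0 read from I: others=['C1=M'] -> C0=S, others downsized to S] -> [S,S] (invalidations this op: 0; running total: 0)
Op 5: C1 read [C1 read: already in S, no change] -> [S,S] (invalidations this op: 0; running total: 0)
Op 6: C0 write [C0 write: invalidate ['C1=S'] -> C0=M] -> [M,I] (invalidations this op: 1; running total: 1)
Op 7: C1 write [C1 write: invalidate ['C0=M'] -> C1=M] -> [I,M] (invalidations this op: 1; running total: 2)
Op 8: C0 read [C0 read from I: others=['C1=M'] -> C0=S, others downsized to S] -> [S,S] (invalidations this op: 0; running total: 2)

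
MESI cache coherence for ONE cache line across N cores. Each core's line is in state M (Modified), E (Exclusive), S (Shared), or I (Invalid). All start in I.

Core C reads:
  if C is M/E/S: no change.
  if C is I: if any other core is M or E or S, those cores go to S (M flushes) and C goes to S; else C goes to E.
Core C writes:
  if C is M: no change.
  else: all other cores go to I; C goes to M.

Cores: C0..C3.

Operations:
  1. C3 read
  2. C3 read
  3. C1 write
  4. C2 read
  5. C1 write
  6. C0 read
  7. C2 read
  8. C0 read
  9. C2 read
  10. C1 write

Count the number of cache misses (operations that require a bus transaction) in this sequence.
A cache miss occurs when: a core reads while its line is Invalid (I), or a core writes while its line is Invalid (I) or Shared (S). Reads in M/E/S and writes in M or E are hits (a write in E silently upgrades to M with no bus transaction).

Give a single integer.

Answer: 7

Derivation:
Op 1: C3 read [C3 read from I: no other sharers -> C3=E (exclusive)] -> [I,I,I,E] [MISS #1: read from I]
Op 2: C3 read [C3 read: already in E, no change] -> [I,I,I,E] [hit: read from E]
Op 3: C1 write [C1 write: invalidate ['C3=E'] -> C1=M] -> [I,M,I,I] [MISS #2: write from I]
Op 4: C2 read [C2 read from I: others=['C1=M'] -> C2=S, others downsized to S] -> [I,S,S,I] [MISS #3: read from I]
Op 5: C1 write [C1 write: invalidate ['C2=S'] -> C1=M] -> [I,M,I,I] [MISS #4: write from S]
Op 6: C0 read [C0 read from I: others=['C1=M'] -> C0=S, others downsized to S] -> [S,S,I,I] [MISS #5: read from I]
Op 7: C2 read [C2 read from I: others=['C0=S', 'C1=S'] -> C2=S, others downsized to S] -> [S,S,S,I] [MISS #6: read from I]
Op 8: C0 read [C0 read: already in S, no change] -> [S,S,S,I] [hit: read from S]
Op 9: C2 read [C2 read: already in S, no change] -> [S,S,S,I] [hit: read from S]
Op 10: C1 write [C1 write: invalidate ['C0=S', 'C2=S'] -> C1=M] -> [I,M,I,I] [MISS #7: write from S]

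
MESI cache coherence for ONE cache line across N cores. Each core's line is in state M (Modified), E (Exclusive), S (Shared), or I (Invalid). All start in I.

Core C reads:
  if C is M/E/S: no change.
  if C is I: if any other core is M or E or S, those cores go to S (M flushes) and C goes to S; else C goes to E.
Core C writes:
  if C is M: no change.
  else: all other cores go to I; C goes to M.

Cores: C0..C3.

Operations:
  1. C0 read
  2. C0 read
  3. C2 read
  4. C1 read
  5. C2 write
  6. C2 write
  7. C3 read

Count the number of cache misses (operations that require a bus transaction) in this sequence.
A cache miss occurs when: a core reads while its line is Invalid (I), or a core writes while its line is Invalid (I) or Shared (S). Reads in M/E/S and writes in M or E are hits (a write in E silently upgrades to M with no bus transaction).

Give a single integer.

Op 1: C0 read [C0 read from I: no other sharers -> C0=E (exclusive)] -> [E,I,I,I] [MISS #1: read from I]
Op 2: C0 read [C0 read: already in E, no change] -> [E,I,I,I] [hit: read from E]
Op 3: C2 read [C2 read from I: others=['C0=E'] -> C2=S, others downsized to S] -> [S,I,S,I] [MISS #2: read from I]
Op 4: C1 read [C1 read from I: others=['C0=S', 'C2=S'] -> C1=S, others downsized to S] -> [S,S,S,I] [MISS #3: read from I]
Op 5: C2 write [C2 write: invalidate ['C0=S', 'C1=S'] -> C2=M] -> [I,I,M,I] [MISS #4: write from S]
Op 6: C2 write [C2 write: already M (modified), no change] -> [I,I,M,I] [hit: write from M]
Op 7: C3 read [C3 read from I: others=['C2=M'] -> C3=S, others downsized to S] -> [I,I,S,S] [MISS #5: read from I]

Answer: 5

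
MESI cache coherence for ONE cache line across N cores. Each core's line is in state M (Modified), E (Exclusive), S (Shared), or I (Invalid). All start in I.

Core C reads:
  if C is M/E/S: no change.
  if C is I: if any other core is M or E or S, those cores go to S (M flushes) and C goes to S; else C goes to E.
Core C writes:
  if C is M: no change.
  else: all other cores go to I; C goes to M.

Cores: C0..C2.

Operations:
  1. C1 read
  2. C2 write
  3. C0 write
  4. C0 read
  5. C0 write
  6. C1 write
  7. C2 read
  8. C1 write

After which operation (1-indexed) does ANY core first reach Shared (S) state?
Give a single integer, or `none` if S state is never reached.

Answer: 7

Derivation:
Op 1: C1 read [C1 read from I: no other sharers -> C1=E (exclusive)] -> [I,E,I]
Op 2: C2 write [C2 write: invalidate ['C1=E'] -> C2=M] -> [I,I,M]
Op 3: C0 write [C0 write: invalidate ['C2=M'] -> C0=M] -> [M,I,I]
Op 4: C0 read [C0 read: already in M, no change] -> [M,I,I]
Op 5: C0 write [C0 write: already M (modified), no change] -> [M,I,I]
Op 6: C1 write [C1 write: invalidate ['C0=M'] -> C1=M] -> [I,M,I]
Op 7: C2 read [C2 read from I: others=['C1=M'] -> C2=S, others downsized to S] -> [I,S,S]
  -> First S state at op 7; remaining ops need not be traced.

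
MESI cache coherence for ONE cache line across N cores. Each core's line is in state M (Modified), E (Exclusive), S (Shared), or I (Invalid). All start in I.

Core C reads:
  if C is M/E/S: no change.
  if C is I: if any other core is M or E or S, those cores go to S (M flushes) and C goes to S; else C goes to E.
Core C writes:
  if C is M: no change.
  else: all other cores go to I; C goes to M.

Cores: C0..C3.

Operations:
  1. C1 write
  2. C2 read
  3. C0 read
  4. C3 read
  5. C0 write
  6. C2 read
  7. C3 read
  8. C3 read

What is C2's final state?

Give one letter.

Answer: S

Derivation:
Op 1: C1 write [C1 write: invalidate none -> C1=M] -> [I,M,I,I]
Op 2: C2 read [C2 read from I: others=['C1=M'] -> C2=S, others downsized to S] -> [I,S,S,I]
Op 3: C0 read [C0 read from I: others=['C1=S', 'C2=S'] -> C0=S, others downsized to S] -> [S,S,S,I]
Op 4: C3 read [C3 read from I: others=['C0=S', 'C1=S', 'C2=S'] -> C3=S, others downsized to S] -> [S,S,S,S]
Op 5: C0 write [C0 write: invalidate ['C1=S', 'C2=S', 'C3=S'] -> C0=M] -> [M,I,I,I]
Op 6: C2 read [C2 read from I: others=['C0=M'] -> C2=S, others downsized to S] -> [S,I,S,I]
Op 7: C3 read [C3 read from I: others=['C0=S', 'C2=S'] -> C3=S, others downsized to S] -> [S,I,S,S]
Op 8: C3 read [C3 read: already in S, no change] -> [S,I,S,S]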